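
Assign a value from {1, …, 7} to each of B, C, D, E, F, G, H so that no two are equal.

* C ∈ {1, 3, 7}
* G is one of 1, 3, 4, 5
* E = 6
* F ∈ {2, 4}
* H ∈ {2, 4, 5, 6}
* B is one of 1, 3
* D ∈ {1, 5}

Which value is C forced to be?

E's domain is down to {6}, so E = 6. Remove 6 from H.
Among the 6 still-open variables, 7 fits only C (and all 6 values in {1, 2, 3, 4, 5, 7} must be used), so C = 7.

7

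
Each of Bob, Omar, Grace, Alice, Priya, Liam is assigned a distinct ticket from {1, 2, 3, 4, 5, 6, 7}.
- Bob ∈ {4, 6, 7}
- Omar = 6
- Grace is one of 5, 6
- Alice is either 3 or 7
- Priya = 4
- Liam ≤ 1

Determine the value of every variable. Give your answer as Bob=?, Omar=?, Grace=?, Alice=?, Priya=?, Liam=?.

Omar has just one choice, so Omar = 6. Strike 6 from Bob, Grace.
Grace has just one choice, so Grace = 5.
That leaves Priya = 4. So Bob can't be 4.
Liam's domain is down to {1}, so Liam = 1.
That leaves Bob = 7. Strike 7 from Alice.
Alice's domain is down to {3}, so Alice = 3.

Bob=7, Omar=6, Grace=5, Alice=3, Priya=4, Liam=1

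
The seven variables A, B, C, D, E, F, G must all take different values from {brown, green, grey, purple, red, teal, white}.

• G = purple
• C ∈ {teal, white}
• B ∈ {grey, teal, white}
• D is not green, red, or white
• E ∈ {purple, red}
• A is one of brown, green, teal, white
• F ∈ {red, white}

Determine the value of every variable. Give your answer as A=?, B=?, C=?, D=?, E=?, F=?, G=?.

A=green, B=grey, C=teal, D=brown, E=red, F=white, G=purple

G must be purple (only option left). Eliminate purple elsewhere: D, E.
E's domain is down to {red}, so E = red. Eliminate red elsewhere: F.
F's domain is down to {white}, so F = white. Eliminate white elsewhere: A, B, C.
C must be teal (only option left). Strike teal from A, B, D.
That leaves B = grey. Eliminate grey elsewhere: D.
D's domain is down to {brown}, so D = brown. So A can't be brown.
That leaves A = green.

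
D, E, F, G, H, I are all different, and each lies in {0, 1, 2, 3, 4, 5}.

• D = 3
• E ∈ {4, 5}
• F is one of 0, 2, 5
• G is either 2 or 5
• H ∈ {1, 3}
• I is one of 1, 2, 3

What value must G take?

D has just one choice, so D = 3. So H, I can't be 3.
That leaves H = 1. Eliminate 1 elsewhere: I.
I has just one choice, so I = 2. So F, G can't be 2.
So G = 5.

5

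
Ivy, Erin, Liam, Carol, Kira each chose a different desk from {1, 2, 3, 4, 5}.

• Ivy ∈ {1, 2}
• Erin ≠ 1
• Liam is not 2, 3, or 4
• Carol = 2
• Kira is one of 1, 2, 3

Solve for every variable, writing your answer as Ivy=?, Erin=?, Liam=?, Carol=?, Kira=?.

Ivy=1, Erin=4, Liam=5, Carol=2, Kira=3

Carol must be 2 (only option left). Eliminate 2 elsewhere: Ivy, Erin, Kira.
Ivy has just one choice, so Ivy = 1. Eliminate 1 elsewhere: Liam, Kira.
Liam must be 5 (only option left). Eliminate 5 elsewhere: Erin.
Kira must be 3 (only option left). Remove 3 from Erin.
That leaves Erin = 4.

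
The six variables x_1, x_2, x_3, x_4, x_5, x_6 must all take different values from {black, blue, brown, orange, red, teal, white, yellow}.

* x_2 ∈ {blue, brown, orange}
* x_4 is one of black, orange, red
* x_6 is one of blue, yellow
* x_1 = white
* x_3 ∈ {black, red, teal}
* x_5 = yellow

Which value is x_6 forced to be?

x_1 must be white (only option left).
x_5 has just one choice, so x_5 = yellow. Eliminate yellow elsewhere: x_6.
So x_6 = blue.

blue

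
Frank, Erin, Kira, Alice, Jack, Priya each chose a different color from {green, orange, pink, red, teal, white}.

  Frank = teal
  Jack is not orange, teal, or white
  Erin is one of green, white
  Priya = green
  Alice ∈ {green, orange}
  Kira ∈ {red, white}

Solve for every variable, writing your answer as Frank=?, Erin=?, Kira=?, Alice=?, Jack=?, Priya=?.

Frank has just one choice, so Frank = teal.
Priya has just one choice, so Priya = green. So Erin, Alice, Jack can't be green.
Erin has just one choice, so Erin = white. So Kira can't be white.
Kira has just one choice, so Kira = red. Eliminate red elsewhere: Jack.
Alice must be orange (only option left).
Jack must be pink (only option left).

Frank=teal, Erin=white, Kira=red, Alice=orange, Jack=pink, Priya=green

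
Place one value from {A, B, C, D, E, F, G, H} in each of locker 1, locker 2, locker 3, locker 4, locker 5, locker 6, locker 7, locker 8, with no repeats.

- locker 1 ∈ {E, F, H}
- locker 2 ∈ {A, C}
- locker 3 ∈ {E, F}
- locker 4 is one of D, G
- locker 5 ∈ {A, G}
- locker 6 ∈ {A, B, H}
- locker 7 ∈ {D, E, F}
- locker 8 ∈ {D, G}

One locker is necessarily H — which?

locker 1

Among the 8 variables, B fits only locker 6 (and all 8 values in {A, B, C, D, E, F, G, H} must be used), so locker 6 = B.
Among the 7 still-open variables, C fits only locker 2 (and all 7 values in {A, C, D, E, F, G, H} must be used), so locker 2 = C.
Among the 6 still-open variables, A fits only locker 5 (and all 6 values in {A, D, E, F, G, H} must be used), so locker 5 = A.
The 5 still-open variables draw from only 5 values {D, E, F, G, H}, so each is used; only locker 1 can be H, hence locker 1 = H.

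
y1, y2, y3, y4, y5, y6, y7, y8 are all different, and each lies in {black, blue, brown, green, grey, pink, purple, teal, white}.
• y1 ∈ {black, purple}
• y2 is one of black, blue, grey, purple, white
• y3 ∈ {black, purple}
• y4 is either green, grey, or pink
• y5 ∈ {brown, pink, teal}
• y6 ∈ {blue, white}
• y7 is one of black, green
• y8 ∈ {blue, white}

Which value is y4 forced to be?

The 2 variables y1 and y3 are confined to {black, purple}, which locks those values in; drop them from y2, y7.
y7's domain is down to {green}, so y7 = green. Remove green from y4.
The 2 variables y6 and y8 are confined to {blue, white}, which locks those values in; drop them from y2.
y2's domain is down to {grey}, so y2 = grey. So y4 can't be grey.
So y4 = pink.

pink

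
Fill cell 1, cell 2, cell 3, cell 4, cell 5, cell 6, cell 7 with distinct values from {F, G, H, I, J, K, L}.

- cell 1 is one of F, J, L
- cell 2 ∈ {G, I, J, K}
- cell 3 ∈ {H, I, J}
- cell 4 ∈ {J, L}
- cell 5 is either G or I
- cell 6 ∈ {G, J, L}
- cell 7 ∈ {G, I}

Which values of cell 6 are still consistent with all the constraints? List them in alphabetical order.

The 7 variables together cover exactly {F, G, H, I, J, K, L} — 7 values for 7 variables — and F appears only in cell 1's list, so cell 1 = F.
The 6 still-open variables together cover exactly {G, H, I, J, K, L} — 6 values for 6 variables — and H appears only in cell 3's list, so cell 3 = H.
The 5 still-open variables together cover exactly {G, I, J, K, L} — 5 values for 5 variables — and K appears only in cell 2's list, so cell 2 = K.
The 2 variables cell 5 and cell 7 are confined to {G, I}, which locks those values in; drop them from cell 6.
No further eliminations apply; cell 6 can still be any of J, L.

J, L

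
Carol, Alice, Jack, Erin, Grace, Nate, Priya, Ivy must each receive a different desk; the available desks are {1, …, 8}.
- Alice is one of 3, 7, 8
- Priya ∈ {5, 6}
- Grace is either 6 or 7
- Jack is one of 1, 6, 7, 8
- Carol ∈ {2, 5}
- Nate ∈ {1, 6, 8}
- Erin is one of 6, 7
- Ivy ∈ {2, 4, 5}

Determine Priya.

5

The 8 variables draw from only 8 values {1, 2, 3, 4, 5, 6, 7, 8}, so each is used; only Alice can be 3, hence Alice = 3.
Among the 7 still-open variables, 4 fits only Ivy (and all 7 values in {1, 2, 4, 5, 6, 7, 8} must be used), so Ivy = 4.
Among the 6 still-open variables, 2 fits only Carol (and all 6 values in {1, 2, 5, 6, 7, 8} must be used), so Carol = 2.
The 5 still-open variables draw from only 5 values {1, 5, 6, 7, 8}, so each is used; only Priya can be 5, hence Priya = 5.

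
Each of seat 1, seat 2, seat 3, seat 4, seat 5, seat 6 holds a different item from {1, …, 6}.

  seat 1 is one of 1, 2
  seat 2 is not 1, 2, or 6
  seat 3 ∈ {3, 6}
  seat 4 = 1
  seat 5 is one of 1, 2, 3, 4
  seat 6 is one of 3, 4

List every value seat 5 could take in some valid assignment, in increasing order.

seat 4 must be 1 (only option left). Eliminate 1 elsewhere: seat 1, seat 5.
seat 1's domain is down to {2}, so seat 1 = 2. Remove 2 from seat 5.
The 4 still-open variables draw from only 4 values {3, 4, 5, 6}, so each is used; only seat 2 can be 5, hence seat 2 = 5.
The 3 still-open variables together cover exactly {3, 4, 6} — 3 values for 3 variables — and 6 appears only in seat 3's list, so seat 3 = 6.
No further eliminations apply; seat 5 can still be any of 3, 4.

3, 4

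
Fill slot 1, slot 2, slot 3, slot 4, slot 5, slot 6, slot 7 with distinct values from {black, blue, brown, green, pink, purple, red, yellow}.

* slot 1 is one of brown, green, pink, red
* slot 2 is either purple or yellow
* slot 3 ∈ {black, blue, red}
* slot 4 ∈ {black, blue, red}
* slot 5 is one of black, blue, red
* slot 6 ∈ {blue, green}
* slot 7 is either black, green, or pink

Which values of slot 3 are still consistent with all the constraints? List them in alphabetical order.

The 3 variables slot 3, slot 4, slot 5 are confined to {black, blue, red}, which locks those values in; drop them from slot 1, slot 6, slot 7.
slot 6's domain is down to {green}, so slot 6 = green. Eliminate green elsewhere: slot 1, slot 7.
That leaves slot 7 = pink. Remove pink from slot 1.
slot 1 has just one choice, so slot 1 = brown.
No further eliminations apply; slot 3 can still be any of black, blue, red.

black, blue, red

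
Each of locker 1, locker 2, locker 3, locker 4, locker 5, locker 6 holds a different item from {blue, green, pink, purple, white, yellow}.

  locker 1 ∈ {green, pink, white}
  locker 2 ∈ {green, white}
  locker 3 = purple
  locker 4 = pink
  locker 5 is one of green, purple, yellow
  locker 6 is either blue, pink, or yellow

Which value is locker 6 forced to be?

blue

locker 3's domain is down to {purple}, so locker 3 = purple. So locker 5 can't be purple.
locker 4 has just one choice, so locker 4 = pink. Remove pink from locker 1, locker 6.
The 4 still-open variables draw from only 4 values {blue, green, white, yellow}, so each is used; only locker 6 can be blue, hence locker 6 = blue.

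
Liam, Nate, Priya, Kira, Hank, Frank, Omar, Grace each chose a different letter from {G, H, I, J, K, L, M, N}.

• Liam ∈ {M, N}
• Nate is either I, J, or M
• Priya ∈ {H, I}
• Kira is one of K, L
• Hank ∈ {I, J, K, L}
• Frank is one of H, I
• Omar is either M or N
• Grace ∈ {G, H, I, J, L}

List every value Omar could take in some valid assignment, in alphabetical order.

The 8 variables draw from only 8 values {G, H, I, J, K, L, M, N}, so each is used; only Grace can be G, hence Grace = G.
The 2 variables Liam and Omar are confined to {M, N}, which locks those values in; drop them from Nate.
The 2 variables Priya and Frank are confined to {H, I}, which locks those values in; drop them from Nate, Hank.
Nate must be J (only option left). Remove J from Hank.
No further eliminations apply; Omar can still be any of M, N.

M, N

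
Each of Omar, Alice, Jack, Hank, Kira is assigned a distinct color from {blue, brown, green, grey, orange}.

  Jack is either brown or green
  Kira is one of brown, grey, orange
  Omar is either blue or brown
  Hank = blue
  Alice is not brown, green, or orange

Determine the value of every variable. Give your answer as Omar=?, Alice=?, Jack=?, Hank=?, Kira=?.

Hank's domain is down to {blue}, so Hank = blue. Strike blue from Omar, Alice.
That leaves Omar = brown. Remove brown from Jack, Kira.
Alice has just one choice, so Alice = grey. Strike grey from Kira.
Jack must be green (only option left).
That leaves Kira = orange.

Omar=brown, Alice=grey, Jack=green, Hank=blue, Kira=orange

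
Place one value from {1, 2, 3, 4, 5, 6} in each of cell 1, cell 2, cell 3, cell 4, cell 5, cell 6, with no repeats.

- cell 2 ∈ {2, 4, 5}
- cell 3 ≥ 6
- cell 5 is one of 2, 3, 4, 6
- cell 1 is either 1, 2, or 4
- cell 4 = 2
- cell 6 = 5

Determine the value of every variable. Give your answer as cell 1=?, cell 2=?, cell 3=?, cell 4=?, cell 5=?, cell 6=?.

cell 3 has just one choice, so cell 3 = 6. Eliminate 6 elsewhere: cell 5.
cell 4 must be 2 (only option left). So cell 1, cell 2, cell 5 can't be 2.
That leaves cell 6 = 5. Strike 5 from cell 2.
cell 2's domain is down to {4}, so cell 2 = 4. Remove 4 from cell 1, cell 5.
cell 5's domain is down to {3}, so cell 5 = 3.
cell 1 must be 1 (only option left).

cell 1=1, cell 2=4, cell 3=6, cell 4=2, cell 5=3, cell 6=5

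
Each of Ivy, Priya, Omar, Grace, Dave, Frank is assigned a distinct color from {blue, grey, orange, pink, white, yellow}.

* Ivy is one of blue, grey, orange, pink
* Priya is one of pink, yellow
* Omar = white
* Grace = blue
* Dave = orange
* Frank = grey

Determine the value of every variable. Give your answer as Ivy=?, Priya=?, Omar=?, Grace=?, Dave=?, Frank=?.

Ivy=pink, Priya=yellow, Omar=white, Grace=blue, Dave=orange, Frank=grey

Omar's domain is down to {white}, so Omar = white.
Grace's domain is down to {blue}, so Grace = blue. Eliminate blue elsewhere: Ivy.
Dave has just one choice, so Dave = orange. Eliminate orange elsewhere: Ivy.
Frank's domain is down to {grey}, so Frank = grey. So Ivy can't be grey.
That leaves Ivy = pink. So Priya can't be pink.
Priya must be yellow (only option left).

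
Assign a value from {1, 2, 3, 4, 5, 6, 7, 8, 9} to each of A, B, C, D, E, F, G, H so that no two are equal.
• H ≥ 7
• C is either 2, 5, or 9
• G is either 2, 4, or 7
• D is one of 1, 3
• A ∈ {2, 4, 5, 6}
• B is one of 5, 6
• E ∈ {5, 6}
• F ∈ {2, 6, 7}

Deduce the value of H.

8

B and E between them cover only {5, 6} — a naked pair. Remove those values from A, C, F.
A, F, G between them cover only {2, 4, 7} — a naked triple. Remove those values from C, H.
C has just one choice, so C = 9. Strike 9 from H.
So H = 8.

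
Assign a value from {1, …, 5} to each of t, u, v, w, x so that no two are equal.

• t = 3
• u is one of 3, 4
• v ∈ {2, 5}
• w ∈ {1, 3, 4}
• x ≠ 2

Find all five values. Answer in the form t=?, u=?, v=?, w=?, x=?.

t=3, u=4, v=2, w=1, x=5

t has just one choice, so t = 3. Strike 3 from u, w, x.
u has just one choice, so u = 4. So w, x can't be 4.
w must be 1 (only option left). Strike 1 from x.
That leaves x = 5. Eliminate 5 elsewhere: v.
v must be 2 (only option left).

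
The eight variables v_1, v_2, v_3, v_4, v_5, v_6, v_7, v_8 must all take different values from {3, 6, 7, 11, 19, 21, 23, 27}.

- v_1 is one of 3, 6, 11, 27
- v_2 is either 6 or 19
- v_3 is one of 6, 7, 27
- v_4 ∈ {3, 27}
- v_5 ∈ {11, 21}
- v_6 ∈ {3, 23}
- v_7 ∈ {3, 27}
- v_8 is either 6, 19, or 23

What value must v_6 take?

23

Among the 8 variables, 7 fits only v_3 (and all 8 values in {3, 6, 7, 11, 19, 21, 23, 27} must be used), so v_3 = 7.
The 7 still-open variables together cover exactly {3, 6, 11, 19, 21, 23, 27} — 7 values for 7 variables — and 21 appears only in v_5's list, so v_5 = 21.
Among the 6 still-open variables, 11 fits only v_1 (and all 6 values in {3, 6, 11, 19, 23, 27} must be used), so v_1 = 11.
The 2 variables v_4 and v_7 are confined to {3, 27}, which locks those values in; drop them from v_6.
So v_6 = 23.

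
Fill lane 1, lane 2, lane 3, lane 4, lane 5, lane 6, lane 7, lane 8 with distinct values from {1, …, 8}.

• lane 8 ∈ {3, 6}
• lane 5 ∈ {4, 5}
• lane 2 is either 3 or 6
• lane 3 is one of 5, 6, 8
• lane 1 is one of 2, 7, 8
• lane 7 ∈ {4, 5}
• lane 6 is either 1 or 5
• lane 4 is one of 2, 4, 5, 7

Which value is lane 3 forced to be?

8

The 8 variables together cover exactly {1, 2, 3, 4, 5, 6, 7, 8} — 8 values for 8 variables — and 1 appears only in lane 6's list, so lane 6 = 1.
lane 2 and lane 8 between them cover only {3, 6} — a naked pair. Remove those values from lane 3.
lane 5 and lane 7 between them cover only {4, 5} — a naked pair. Remove those values from lane 3, lane 4.
So lane 3 = 8.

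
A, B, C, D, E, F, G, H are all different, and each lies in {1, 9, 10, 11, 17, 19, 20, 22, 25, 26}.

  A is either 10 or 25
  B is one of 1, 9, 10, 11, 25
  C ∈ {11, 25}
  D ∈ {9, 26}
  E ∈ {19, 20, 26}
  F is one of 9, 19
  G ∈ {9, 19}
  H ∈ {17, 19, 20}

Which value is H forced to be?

17

The 2 variables F and G are confined to {9, 19}, which locks those values in; drop them from B, D, E, H.
D's domain is down to {26}, so D = 26. Remove 26 from E.
That leaves E = 20. Eliminate 20 elsewhere: H.
So H = 17.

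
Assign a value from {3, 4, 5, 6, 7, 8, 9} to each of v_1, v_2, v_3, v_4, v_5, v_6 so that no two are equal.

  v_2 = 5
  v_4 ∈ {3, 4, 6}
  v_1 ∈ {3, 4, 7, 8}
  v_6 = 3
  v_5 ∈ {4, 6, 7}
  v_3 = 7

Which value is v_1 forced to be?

v_2's domain is down to {5}, so v_2 = 5.
That leaves v_3 = 7. So v_1, v_5 can't be 7.
v_6's domain is down to {3}, so v_6 = 3. Remove 3 from v_1, v_4.
The 3 still-open variables draw from only 3 values {4, 6, 8}, so each is used; only v_1 can be 8, hence v_1 = 8.

8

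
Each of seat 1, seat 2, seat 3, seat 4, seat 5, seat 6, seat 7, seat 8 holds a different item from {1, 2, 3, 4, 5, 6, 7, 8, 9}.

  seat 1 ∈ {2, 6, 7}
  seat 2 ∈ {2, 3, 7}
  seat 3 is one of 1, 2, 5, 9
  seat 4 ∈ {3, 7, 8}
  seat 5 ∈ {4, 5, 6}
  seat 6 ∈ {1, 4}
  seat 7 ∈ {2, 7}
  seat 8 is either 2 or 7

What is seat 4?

The 2 variables seat 7 and seat 8 are confined to {2, 7}, which locks those values in; drop them from seat 1, seat 2, seat 3, seat 4.
That leaves seat 1 = 6. Eliminate 6 elsewhere: seat 5.
seat 2's domain is down to {3}, so seat 2 = 3. So seat 4 can't be 3.
So seat 4 = 8.

8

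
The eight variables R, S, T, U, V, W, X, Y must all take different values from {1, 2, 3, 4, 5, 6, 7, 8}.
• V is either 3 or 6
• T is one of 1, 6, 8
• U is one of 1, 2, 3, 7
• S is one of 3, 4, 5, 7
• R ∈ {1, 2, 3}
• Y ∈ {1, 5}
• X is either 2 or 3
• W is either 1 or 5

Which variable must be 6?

Among the 8 variables, 4 fits only S (and all 8 values in {1, 2, 3, 4, 5, 6, 7, 8} must be used), so S = 4.
Among the 7 still-open variables, 7 fits only U (and all 7 values in {1, 2, 3, 5, 6, 7, 8} must be used), so U = 7.
Among the 6 still-open variables, 8 fits only T (and all 6 values in {1, 2, 3, 5, 6, 8} must be used), so T = 8.
Among the 5 still-open variables, 6 fits only V (and all 5 values in {1, 2, 3, 5, 6} must be used), so V = 6.

V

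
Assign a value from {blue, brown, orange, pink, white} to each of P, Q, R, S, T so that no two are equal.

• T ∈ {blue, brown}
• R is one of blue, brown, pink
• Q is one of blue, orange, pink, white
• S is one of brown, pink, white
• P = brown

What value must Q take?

P's domain is down to {brown}, so P = brown. So R, S, T can't be brown.
That leaves T = blue. Strike blue from Q, R.
That leaves R = pink. Remove pink from Q, S.
That leaves S = white. So Q can't be white.
So Q = orange.

orange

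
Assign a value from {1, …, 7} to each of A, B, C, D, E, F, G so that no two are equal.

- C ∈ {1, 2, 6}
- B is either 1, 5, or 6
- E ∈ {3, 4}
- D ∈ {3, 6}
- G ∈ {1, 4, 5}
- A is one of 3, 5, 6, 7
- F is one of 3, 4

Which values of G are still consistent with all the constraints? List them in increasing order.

The 7 variables together cover exactly {1, 2, 3, 4, 5, 6, 7} — 7 values for 7 variables — and 2 appears only in C's list, so C = 2.
The 6 still-open variables draw from only 6 values {1, 3, 4, 5, 6, 7}, so each is used; only A can be 7, hence A = 7.
The 2 variables E and F are confined to {3, 4}, which locks those values in; drop them from D, G.
That leaves D = 6. So B can't be 6.
No further eliminations apply; G can still be any of 1, 5.

1, 5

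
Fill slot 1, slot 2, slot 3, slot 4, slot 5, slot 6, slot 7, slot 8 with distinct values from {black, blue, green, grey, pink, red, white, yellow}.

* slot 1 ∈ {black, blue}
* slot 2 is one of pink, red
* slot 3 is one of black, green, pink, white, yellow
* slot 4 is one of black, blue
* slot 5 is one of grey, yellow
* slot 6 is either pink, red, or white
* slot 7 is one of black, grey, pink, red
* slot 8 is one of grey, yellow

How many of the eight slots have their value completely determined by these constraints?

The 8 variables draw from only 8 values {black, blue, green, grey, pink, red, white, yellow}, so each is used; only slot 3 can be green, hence slot 3 = green.
The 7 still-open variables draw from only 7 values {black, blue, grey, pink, red, white, yellow}, so each is used; only slot 6 can be white, hence slot 6 = white.
slot 1 and slot 4 share exactly the 2 values {black, blue}; by pigeonhole those values go to them, so strike black, blue from slot 7.
slot 5 and slot 8 share exactly the 2 values {grey, yellow}; by pigeonhole those values go to them, so strike grey, yellow from slot 7.
Determined: slot 3=green, slot 6=white. The other slots each still have more than one consistent value. That makes 2.

2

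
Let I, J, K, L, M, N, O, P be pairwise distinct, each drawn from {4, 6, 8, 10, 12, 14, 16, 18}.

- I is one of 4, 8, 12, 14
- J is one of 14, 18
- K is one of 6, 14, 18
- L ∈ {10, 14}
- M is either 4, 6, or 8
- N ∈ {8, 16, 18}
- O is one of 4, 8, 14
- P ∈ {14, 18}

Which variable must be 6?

The 8 variables draw from only 8 values {4, 6, 8, 10, 12, 14, 16, 18}, so each is used; only L can be 10, hence L = 10.
The 7 still-open variables draw from only 7 values {4, 6, 8, 12, 14, 16, 18}, so each is used; only I can be 12, hence I = 12.
The 6 still-open variables draw from only 6 values {4, 6, 8, 14, 16, 18}, so each is used; only N can be 16, hence N = 16.
J and P share exactly the 2 values {14, 18}; by pigeonhole those values go to them, so strike 14, 18 from K, O.
So 6 goes to K.

K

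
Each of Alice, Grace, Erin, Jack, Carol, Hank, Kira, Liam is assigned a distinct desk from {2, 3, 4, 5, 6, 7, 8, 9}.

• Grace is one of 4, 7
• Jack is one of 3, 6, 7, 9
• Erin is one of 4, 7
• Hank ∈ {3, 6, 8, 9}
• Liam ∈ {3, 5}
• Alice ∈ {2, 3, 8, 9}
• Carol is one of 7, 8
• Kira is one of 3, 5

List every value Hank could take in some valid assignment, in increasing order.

The 8 variables together cover exactly {2, 3, 4, 5, 6, 7, 8, 9} — 8 values for 8 variables — and 2 appears only in Alice's list, so Alice = 2.
The 2 variables Grace and Erin are confined to {4, 7}, which locks those values in; drop them from Jack, Carol.
Carol's domain is down to {8}, so Carol = 8. Remove 8 from Hank.
Kira and Liam share exactly the 2 values {3, 5}; by pigeonhole those values go to them, so strike 3, 5 from Jack, Hank.
No further eliminations apply; Hank can still be any of 6, 9.

6, 9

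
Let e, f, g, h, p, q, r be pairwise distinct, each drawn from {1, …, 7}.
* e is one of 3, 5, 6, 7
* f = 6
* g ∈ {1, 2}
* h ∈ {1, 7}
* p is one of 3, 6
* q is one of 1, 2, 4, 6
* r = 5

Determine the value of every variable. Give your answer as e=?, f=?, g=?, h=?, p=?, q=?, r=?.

e=7, f=6, g=2, h=1, p=3, q=4, r=5

f has just one choice, so f = 6. Remove 6 from e, p, q.
p's domain is down to {3}, so p = 3. Remove 3 from e.
That leaves r = 5. Remove 5 from e.
That leaves e = 7. So h can't be 7.
h's domain is down to {1}, so h = 1. So g, q can't be 1.
g must be 2 (only option left). Eliminate 2 elsewhere: q.
q must be 4 (only option left).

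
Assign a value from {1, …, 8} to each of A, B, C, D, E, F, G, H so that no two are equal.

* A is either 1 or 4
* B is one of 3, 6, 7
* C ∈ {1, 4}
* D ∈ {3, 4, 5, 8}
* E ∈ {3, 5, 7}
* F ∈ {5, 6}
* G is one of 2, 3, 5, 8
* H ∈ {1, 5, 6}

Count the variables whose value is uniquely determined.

2

The 8 variables together cover exactly {1, 2, 3, 4, 5, 6, 7, 8} — 8 values for 8 variables — and 2 appears only in G's list, so G = 2.
The 7 still-open variables together cover exactly {1, 3, 4, 5, 6, 7, 8} — 7 values for 7 variables — and 8 appears only in D's list, so D = 8.
The 2 variables A and C are confined to {1, 4}, which locks those values in; drop them from H.
F and H between them cover only {5, 6} — a naked pair. Remove those values from B, E.
Determined: D=8, G=2. The other variables each still have more than one consistent value. That makes 2.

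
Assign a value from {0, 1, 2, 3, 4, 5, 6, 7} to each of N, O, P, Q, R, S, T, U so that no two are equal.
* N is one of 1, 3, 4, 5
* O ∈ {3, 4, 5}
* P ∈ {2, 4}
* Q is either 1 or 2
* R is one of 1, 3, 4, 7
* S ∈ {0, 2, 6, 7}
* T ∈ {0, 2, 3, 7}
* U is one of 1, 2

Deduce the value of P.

4

The 8 variables together cover exactly {0, 1, 2, 3, 4, 5, 6, 7} — 8 values for 8 variables — and 6 appears only in S's list, so S = 6.
The 7 still-open variables together cover exactly {0, 1, 2, 3, 4, 5, 7} — 7 values for 7 variables — and 0 appears only in T's list, so T = 0.
The 6 still-open variables draw from only 6 values {1, 2, 3, 4, 5, 7}, so each is used; only R can be 7, hence R = 7.
The 2 variables Q and U are confined to {1, 2}, which locks those values in; drop them from N, P.
So P = 4.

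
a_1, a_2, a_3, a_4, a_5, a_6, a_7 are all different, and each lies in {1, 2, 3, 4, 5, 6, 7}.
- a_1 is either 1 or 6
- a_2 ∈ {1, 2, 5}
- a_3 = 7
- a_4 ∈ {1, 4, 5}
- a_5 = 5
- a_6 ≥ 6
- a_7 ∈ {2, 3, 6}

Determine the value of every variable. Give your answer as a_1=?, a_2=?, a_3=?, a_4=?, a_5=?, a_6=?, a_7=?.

a_3 must be 7 (only option left). Eliminate 7 elsewhere: a_6.
That leaves a_5 = 5. Strike 5 from a_2, a_4.
That leaves a_6 = 6. So a_1, a_7 can't be 6.
a_1's domain is down to {1}, so a_1 = 1. Remove 1 from a_2, a_4.
That leaves a_2 = 2. Eliminate 2 elsewhere: a_7.
a_4 must be 4 (only option left).
a_7 must be 3 (only option left).

a_1=1, a_2=2, a_3=7, a_4=4, a_5=5, a_6=6, a_7=3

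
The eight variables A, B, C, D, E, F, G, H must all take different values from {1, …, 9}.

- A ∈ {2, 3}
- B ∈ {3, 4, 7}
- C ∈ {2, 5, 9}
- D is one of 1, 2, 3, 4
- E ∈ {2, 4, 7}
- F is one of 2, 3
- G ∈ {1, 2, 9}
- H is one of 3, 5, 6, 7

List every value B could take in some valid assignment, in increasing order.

Among the 8 variables, 6 fits only H (and all 8 values in {1, 2, 3, 4, 5, 6, 7, 9} must be used), so H = 6.
The 7 still-open variables draw from only 7 values {1, 2, 3, 4, 5, 7, 9}, so each is used; only C can be 5, hence C = 5.
The 6 still-open variables draw from only 6 values {1, 2, 3, 4, 7, 9}, so each is used; only G can be 9, hence G = 9.
The 5 still-open variables draw from only 5 values {1, 2, 3, 4, 7}, so each is used; only D can be 1, hence D = 1.
A and F between them cover only {2, 3} — a naked pair. Remove those values from B, E.
No further eliminations apply; B can still be any of 4, 7.

4, 7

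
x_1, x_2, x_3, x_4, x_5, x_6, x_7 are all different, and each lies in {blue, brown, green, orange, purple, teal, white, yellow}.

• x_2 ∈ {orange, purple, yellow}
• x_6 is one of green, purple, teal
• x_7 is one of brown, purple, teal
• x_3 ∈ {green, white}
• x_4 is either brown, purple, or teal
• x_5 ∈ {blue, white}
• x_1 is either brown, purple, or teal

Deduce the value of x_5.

x_1, x_4, x_7 share exactly the 3 values {brown, purple, teal}; by pigeonhole those values go to them, so strike brown, purple, teal from x_2, x_6.
That leaves x_6 = green. Eliminate green elsewhere: x_3.
x_3's domain is down to {white}, so x_3 = white. So x_5 can't be white.
So x_5 = blue.

blue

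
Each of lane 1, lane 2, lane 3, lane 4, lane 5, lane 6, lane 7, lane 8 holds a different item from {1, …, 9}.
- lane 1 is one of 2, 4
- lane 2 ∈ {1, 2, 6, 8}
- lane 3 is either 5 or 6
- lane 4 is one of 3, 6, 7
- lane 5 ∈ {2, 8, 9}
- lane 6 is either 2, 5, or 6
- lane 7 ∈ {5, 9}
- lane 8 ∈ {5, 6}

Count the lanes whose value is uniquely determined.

5

lane 3 and lane 8 between them cover only {5, 6} — a naked pair. Remove those values from lane 2, lane 4, lane 6, lane 7.
lane 6 must be 2 (only option left). Strike 2 from lane 1, lane 2, lane 5.
lane 7 has just one choice, so lane 7 = 9. So lane 5 can't be 9.
lane 1's domain is down to {4}, so lane 1 = 4.
That leaves lane 5 = 8. Eliminate 8 elsewhere: lane 2.
That leaves lane 2 = 1.
Determined: lane 1=4, lane 2=1, lane 5=8, lane 6=2, lane 7=9. The other lanes each still have more than one consistent value. That makes 5.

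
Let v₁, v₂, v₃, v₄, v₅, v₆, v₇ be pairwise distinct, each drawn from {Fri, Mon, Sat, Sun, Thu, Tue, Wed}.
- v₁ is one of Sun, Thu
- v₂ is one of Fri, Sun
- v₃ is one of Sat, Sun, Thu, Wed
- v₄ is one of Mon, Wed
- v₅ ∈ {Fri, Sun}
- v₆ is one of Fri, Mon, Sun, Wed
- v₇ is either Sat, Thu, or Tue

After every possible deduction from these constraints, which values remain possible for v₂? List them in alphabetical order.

Among the 7 variables, Tue fits only v₇ (and all 7 values in {Fri, Mon, Sat, Sun, Thu, Tue, Wed} must be used), so v₇ = Tue.
The 6 still-open variables draw from only 6 values {Fri, Mon, Sat, Sun, Thu, Wed}, so each is used; only v₃ can be Sat, hence v₃ = Sat.
The 5 still-open variables together cover exactly {Fri, Mon, Sun, Thu, Wed} — 5 values for 5 variables — and Thu appears only in v₁'s list, so v₁ = Thu.
v₂ and v₅ between them cover only {Fri, Sun} — a naked pair. Remove those values from v₆.
No further eliminations apply; v₂ can still be any of Fri, Sun.

Fri, Sun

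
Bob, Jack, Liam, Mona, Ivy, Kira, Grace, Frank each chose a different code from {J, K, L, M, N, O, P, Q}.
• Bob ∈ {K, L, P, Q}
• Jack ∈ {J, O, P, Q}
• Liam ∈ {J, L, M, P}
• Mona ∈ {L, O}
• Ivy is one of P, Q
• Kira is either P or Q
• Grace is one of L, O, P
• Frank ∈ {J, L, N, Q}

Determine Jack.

Among the 8 variables, K fits only Bob (and all 8 values in {J, K, L, M, N, O, P, Q} must be used), so Bob = K.
The 7 still-open variables together cover exactly {J, L, M, N, O, P, Q} — 7 values for 7 variables — and M appears only in Liam's list, so Liam = M.
The 6 still-open variables draw from only 6 values {J, L, N, O, P, Q}, so each is used; only Frank can be N, hence Frank = N.
Among the 5 still-open variables, J fits only Jack (and all 5 values in {J, L, O, P, Q} must be used), so Jack = J.

J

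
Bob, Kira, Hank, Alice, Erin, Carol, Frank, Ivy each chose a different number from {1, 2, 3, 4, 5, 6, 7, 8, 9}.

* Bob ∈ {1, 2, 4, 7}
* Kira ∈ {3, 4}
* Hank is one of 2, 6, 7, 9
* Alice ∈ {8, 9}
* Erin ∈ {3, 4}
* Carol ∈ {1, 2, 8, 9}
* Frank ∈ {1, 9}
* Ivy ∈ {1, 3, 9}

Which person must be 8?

Alice

The 8 variables together cover exactly {1, 2, 3, 4, 6, 7, 8, 9} — 8 values for 8 variables — and 6 appears only in Hank's list, so Hank = 6.
Among the 7 still-open variables, 7 fits only Bob (and all 7 values in {1, 2, 3, 4, 7, 8, 9} must be used), so Bob = 7.
Among the 6 still-open variables, 2 fits only Carol (and all 6 values in {1, 2, 3, 4, 8, 9} must be used), so Carol = 2.
The 5 still-open variables draw from only 5 values {1, 3, 4, 8, 9}, so each is used; only Alice can be 8, hence Alice = 8.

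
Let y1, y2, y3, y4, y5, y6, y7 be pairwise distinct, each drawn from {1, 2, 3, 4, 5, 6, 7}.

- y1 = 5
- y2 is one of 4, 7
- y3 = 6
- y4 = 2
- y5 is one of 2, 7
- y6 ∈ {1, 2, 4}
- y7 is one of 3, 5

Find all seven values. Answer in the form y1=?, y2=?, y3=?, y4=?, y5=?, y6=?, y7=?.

y1=5, y2=4, y3=6, y4=2, y5=7, y6=1, y7=3

y1 has just one choice, so y1 = 5. Strike 5 from y7.
y3 must be 6 (only option left).
That leaves y4 = 2. Eliminate 2 elsewhere: y5, y6.
That leaves y5 = 7. Strike 7 from y2.
That leaves y7 = 3.
y2 has just one choice, so y2 = 4. Eliminate 4 elsewhere: y6.
y6 must be 1 (only option left).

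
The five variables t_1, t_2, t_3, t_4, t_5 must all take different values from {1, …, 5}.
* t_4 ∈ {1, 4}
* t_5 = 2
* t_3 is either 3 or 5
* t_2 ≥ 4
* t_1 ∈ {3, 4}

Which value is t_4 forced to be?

t_5 has just one choice, so t_5 = 2.
Among the 4 still-open variables, 1 fits only t_4 (and all 4 values in {1, 3, 4, 5} must be used), so t_4 = 1.

1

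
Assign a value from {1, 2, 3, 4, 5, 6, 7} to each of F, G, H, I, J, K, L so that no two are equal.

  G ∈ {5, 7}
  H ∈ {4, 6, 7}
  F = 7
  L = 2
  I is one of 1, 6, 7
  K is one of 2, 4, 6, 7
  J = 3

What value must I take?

1

F must be 7 (only option left). So G, H, I, K can't be 7.
G has just one choice, so G = 5.
J has just one choice, so J = 3.
That leaves L = 2. Eliminate 2 elsewhere: K.
The 3 still-open variables together cover exactly {1, 4, 6} — 3 values for 3 variables — and 1 appears only in I's list, so I = 1.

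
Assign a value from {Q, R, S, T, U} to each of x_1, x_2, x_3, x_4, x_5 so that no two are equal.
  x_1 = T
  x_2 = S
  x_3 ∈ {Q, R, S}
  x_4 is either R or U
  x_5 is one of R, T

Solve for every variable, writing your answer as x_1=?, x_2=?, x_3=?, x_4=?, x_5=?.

x_1=T, x_2=S, x_3=Q, x_4=U, x_5=R

x_1 must be T (only option left). Remove T from x_5.
x_2 has just one choice, so x_2 = S. Strike S from x_3.
That leaves x_5 = R. Strike R from x_3, x_4.
x_3's domain is down to {Q}, so x_3 = Q.
x_4's domain is down to {U}, so x_4 = U.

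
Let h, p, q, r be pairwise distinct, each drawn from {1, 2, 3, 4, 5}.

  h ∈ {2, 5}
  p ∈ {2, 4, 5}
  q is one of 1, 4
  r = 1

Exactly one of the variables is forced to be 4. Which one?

r has just one choice, so r = 1. Eliminate 1 elsewhere: q.
So 4 goes to q.

q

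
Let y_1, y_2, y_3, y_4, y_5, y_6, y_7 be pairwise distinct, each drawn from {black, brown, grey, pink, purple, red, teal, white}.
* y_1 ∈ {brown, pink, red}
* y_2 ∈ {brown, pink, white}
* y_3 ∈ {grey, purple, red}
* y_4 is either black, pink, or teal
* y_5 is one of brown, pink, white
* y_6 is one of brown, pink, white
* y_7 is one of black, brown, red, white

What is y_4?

teal

The 3 variables y_2, y_5, y_6 are confined to {brown, pink, white}, which locks those values in; drop them from y_1, y_4, y_7.
y_1's domain is down to {red}, so y_1 = red. Strike red from y_3, y_7.
y_7 must be black (only option left). Remove black from y_4.
So y_4 = teal.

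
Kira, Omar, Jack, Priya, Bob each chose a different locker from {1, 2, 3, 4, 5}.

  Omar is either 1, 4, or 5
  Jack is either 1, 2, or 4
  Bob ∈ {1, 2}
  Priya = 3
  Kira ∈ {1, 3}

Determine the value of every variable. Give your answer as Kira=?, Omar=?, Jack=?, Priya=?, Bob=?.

Priya's domain is down to {3}, so Priya = 3. Strike 3 from Kira.
That leaves Kira = 1. Eliminate 1 elsewhere: Omar, Jack, Bob.
Bob's domain is down to {2}, so Bob = 2. Strike 2 from Jack.
Jack must be 4 (only option left). So Omar can't be 4.
Omar has just one choice, so Omar = 5.

Kira=1, Omar=5, Jack=4, Priya=3, Bob=2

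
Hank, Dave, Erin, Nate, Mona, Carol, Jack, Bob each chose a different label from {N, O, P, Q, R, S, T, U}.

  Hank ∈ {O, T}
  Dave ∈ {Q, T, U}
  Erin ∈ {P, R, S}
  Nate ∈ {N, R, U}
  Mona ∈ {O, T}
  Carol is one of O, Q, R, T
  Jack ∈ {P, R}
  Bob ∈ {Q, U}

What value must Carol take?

R

Among the 8 variables, N fits only Nate (and all 8 values in {N, O, P, Q, R, S, T, U} must be used), so Nate = N.
The 7 still-open variables together cover exactly {O, P, Q, R, S, T, U} — 7 values for 7 variables — and S appears only in Erin's list, so Erin = S.
The 6 still-open variables draw from only 6 values {O, P, Q, R, T, U}, so each is used; only Jack can be P, hence Jack = P.
Among the 5 still-open variables, R fits only Carol (and all 5 values in {O, Q, R, T, U} must be used), so Carol = R.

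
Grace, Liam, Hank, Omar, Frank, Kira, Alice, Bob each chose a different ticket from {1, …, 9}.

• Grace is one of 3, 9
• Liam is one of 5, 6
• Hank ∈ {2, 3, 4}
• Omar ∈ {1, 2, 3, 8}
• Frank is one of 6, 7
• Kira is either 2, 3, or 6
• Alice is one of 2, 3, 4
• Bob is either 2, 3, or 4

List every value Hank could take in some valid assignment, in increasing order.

2, 3, 4

The 3 variables Hank, Alice, Bob are confined to {2, 3, 4}, which locks those values in; drop them from Grace, Omar, Kira.
Grace must be 9 (only option left).
Kira's domain is down to {6}, so Kira = 6. So Liam, Frank can't be 6.
Liam's domain is down to {5}, so Liam = 5.
That leaves Frank = 7.
No further eliminations apply; Hank can still be any of 2, 3, 4.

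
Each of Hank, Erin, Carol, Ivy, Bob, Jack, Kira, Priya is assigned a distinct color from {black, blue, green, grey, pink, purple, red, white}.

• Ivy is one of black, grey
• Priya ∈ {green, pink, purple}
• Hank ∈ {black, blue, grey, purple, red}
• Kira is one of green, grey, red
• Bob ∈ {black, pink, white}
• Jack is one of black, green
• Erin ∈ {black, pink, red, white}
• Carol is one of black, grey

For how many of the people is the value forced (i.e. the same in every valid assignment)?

4

Among the 8 variables, blue fits only Hank (and all 8 values in {black, blue, green, grey, pink, purple, red, white} must be used), so Hank = blue.
Among the 7 still-open variables, purple fits only Priya (and all 7 values in {black, green, grey, pink, purple, red, white} must be used), so Priya = purple.
Carol and Ivy between them cover only {black, grey} — a naked pair. Remove those values from Erin, Bob, Jack, Kira.
Jack's domain is down to {green}, so Jack = green. Eliminate green elsewhere: Kira.
Kira must be red (only option left). Remove red from Erin.
Determined: Hank=blue, Jack=green, Kira=red, Priya=purple. The other people each still have more than one consistent value. That makes 4.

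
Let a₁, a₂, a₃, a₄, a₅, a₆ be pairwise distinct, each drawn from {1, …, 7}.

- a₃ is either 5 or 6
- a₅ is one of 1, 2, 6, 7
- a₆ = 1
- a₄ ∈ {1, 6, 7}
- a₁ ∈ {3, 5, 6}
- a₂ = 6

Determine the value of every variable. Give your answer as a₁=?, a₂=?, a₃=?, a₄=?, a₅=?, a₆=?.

a₂ has just one choice, so a₂ = 6. Strike 6 from a₁, a₃, a₄, a₅.
That leaves a₃ = 5. Strike 5 from a₁.
a₆ has just one choice, so a₆ = 1. Remove 1 from a₄, a₅.
a₁'s domain is down to {3}, so a₁ = 3.
a₄ has just one choice, so a₄ = 7. Remove 7 from a₅.
That leaves a₅ = 2.

a₁=3, a₂=6, a₃=5, a₄=7, a₅=2, a₆=1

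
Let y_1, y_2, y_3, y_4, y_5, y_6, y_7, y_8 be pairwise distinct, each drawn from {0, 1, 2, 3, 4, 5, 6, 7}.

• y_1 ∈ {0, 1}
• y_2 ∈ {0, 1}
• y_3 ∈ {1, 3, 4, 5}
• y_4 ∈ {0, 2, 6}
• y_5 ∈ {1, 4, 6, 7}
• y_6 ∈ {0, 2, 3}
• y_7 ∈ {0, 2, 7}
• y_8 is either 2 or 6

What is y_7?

7

Among the 8 variables, 5 fits only y_3 (and all 8 values in {0, 1, 2, 3, 4, 5, 6, 7} must be used), so y_3 = 5.
The 7 still-open variables draw from only 7 values {0, 1, 2, 3, 4, 6, 7}, so each is used; only y_6 can be 3, hence y_6 = 3.
The 6 still-open variables draw from only 6 values {0, 1, 2, 4, 6, 7}, so each is used; only y_5 can be 4, hence y_5 = 4.
Among the 5 still-open variables, 7 fits only y_7 (and all 5 values in {0, 1, 2, 6, 7} must be used), so y_7 = 7.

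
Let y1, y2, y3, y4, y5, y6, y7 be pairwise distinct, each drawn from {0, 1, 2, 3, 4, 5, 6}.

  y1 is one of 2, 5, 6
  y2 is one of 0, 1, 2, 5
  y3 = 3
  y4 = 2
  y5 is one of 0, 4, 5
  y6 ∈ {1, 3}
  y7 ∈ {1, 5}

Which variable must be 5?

y3 has just one choice, so y3 = 3. Eliminate 3 elsewhere: y6.
y4's domain is down to {2}, so y4 = 2. So y1, y2 can't be 2.
y6 must be 1 (only option left). Eliminate 1 elsewhere: y2, y7.
So 5 goes to y7.

y7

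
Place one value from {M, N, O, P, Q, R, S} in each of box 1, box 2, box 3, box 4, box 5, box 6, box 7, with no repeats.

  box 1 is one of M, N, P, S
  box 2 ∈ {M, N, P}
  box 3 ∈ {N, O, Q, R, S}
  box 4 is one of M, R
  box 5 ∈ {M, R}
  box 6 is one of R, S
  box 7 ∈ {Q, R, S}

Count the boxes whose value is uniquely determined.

The 7 variables draw from only 7 values {M, N, O, P, Q, R, S}, so each is used; only box 3 can be O, hence box 3 = O.
The 6 still-open variables draw from only 6 values {M, N, P, Q, R, S}, so each is used; only box 7 can be Q, hence box 7 = Q.
box 4 and box 5 between them cover only {M, R} — a naked pair. Remove those values from box 1, box 2, box 6.
box 6 has just one choice, so box 6 = S. Strike S from box 1.
Determined: box 3=O, box 6=S, box 7=Q. The other boxes each still have more than one consistent value. That makes 3.

3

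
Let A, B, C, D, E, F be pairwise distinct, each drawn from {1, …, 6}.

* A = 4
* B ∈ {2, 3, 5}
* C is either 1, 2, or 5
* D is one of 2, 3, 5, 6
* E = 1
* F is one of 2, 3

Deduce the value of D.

A must be 4 (only option left).
That leaves E = 1. Eliminate 1 elsewhere: C.
Among the 4 still-open variables, 6 fits only D (and all 4 values in {2, 3, 5, 6} must be used), so D = 6.

6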